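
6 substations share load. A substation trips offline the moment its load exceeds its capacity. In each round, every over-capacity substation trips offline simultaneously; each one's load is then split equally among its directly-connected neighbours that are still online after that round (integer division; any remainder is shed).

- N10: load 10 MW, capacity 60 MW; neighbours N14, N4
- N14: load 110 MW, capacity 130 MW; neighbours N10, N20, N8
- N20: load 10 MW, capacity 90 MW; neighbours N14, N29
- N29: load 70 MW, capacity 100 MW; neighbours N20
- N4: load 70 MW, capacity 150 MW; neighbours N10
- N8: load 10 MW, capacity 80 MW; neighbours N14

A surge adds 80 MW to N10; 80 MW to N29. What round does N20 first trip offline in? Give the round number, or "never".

Round 1 — N10 at 90 > 60; N29 at 150 > 100. N10, N29 trip offline.
  N10 sheds 90 MW to N14, N4: 45 each.
    N14: 110+45 = 155 > 130
    N4: 70+45 = 115 ≤ 150
  N29 sheds 150 MW to N20: 150 each.
    N20: 10+150 = 160 > 90
Round 2 — N14, N20 trip offline.
  N14 sheds 155 MW to N8: 155 each.
    N8: 10+155 = 165 > 80
  N20 sheds 160 MW: no online neighbours, lost.
Round 3 — N8 trips offline.
  N8 sheds 165 MW: no online neighbours, lost.
No further trips.

2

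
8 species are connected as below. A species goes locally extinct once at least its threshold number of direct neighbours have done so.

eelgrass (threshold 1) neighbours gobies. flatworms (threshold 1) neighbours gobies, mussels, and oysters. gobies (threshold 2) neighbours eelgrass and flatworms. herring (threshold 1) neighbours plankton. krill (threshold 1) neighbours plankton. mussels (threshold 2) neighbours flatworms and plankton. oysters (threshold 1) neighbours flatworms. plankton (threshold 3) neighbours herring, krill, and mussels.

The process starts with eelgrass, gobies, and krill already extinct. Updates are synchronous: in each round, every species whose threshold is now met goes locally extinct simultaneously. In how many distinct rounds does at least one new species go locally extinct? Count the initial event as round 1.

Round 1 — eelgrass, gobies, krill go locally extinct (initial).
Round 2 — checking thresholds:
  flatworms: 1 of 3 neighbours ≥ 1, goes locally extinct.
  plankton: 1 of 3 neighbours < 3, below threshold.
Round 3 — checking thresholds:
  mussels: 1 of 2 neighbours < 2, below threshold.
  oysters: 1 of 1 neighbours ≥ 1, goes locally extinct.
  plankton: 1 of 3 neighbours < 3, below threshold.
Round 4 — no new extinctions; cascade stops.

3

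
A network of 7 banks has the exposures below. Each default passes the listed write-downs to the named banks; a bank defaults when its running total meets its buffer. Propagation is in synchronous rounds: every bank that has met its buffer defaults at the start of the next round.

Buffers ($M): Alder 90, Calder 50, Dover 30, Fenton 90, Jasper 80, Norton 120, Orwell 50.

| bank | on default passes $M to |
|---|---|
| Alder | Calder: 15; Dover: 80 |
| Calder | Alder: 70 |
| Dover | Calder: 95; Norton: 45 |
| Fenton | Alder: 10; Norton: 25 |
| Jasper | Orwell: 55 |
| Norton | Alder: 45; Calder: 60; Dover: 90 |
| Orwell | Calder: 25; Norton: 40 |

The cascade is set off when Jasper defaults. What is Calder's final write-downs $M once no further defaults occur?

Round 1 — Jasper defaults (initial).
  Orwell: +55 → 55 ≥ 50
Round 2 — Orwell defaults.
  Calder: +25 → 25 < 50
  Norton: +40 → 40 < 120
No further defaults.

25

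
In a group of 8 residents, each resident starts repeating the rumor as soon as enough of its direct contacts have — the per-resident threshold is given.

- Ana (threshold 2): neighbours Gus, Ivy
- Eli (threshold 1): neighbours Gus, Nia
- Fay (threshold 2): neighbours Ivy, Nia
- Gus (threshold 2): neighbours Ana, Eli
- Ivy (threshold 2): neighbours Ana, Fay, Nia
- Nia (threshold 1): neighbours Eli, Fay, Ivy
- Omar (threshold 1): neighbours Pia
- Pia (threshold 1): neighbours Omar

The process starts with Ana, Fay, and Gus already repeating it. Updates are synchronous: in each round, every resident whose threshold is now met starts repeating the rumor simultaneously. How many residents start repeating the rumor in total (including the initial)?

6

Round 1 — Ana, Fay, Gus start repeating the rumor (initial).
Round 2 — checking thresholds:
  Eli: 1 of 2 neighbours ≥ 1, starts repeating the rumor.
  Ivy: 2 of 3 neighbours ≥ 2, starts repeating the rumor.
  Nia: 1 of 3 neighbours ≥ 1, starts repeating the rumor.
Round 3 — no new spreads; cascade stops.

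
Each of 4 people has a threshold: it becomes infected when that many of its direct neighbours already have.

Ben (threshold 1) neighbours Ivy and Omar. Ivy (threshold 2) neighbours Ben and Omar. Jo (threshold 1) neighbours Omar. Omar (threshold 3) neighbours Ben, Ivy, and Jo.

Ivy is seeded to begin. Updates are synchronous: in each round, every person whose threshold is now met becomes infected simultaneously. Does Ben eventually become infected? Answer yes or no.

yes

Round 1 — Ivy becomes infected (initial).
Round 2 — checking thresholds:
  Ben: 1 of 2 neighbours ≥ 1, becomes infected.
  Omar: 1 of 3 neighbours < 3, not yet.
Round 3 — no new infections; cascade stops.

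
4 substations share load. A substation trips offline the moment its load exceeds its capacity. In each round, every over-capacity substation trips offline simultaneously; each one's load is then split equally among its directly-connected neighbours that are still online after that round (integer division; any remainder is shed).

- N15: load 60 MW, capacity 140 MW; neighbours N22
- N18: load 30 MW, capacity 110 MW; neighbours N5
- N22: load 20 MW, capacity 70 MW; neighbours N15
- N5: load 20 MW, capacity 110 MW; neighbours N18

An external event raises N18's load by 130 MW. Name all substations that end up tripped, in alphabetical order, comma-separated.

N18, N5

Round 1 — N18 at 160 > 110. N18 trips offline.
  N18 sheds 160 MW to N5: 160 each.
    N5: 20+160 = 180 > 110
Round 2 — N5 trips offline.
  N5 sheds 180 MW: no online neighbours, lost.
No further trips.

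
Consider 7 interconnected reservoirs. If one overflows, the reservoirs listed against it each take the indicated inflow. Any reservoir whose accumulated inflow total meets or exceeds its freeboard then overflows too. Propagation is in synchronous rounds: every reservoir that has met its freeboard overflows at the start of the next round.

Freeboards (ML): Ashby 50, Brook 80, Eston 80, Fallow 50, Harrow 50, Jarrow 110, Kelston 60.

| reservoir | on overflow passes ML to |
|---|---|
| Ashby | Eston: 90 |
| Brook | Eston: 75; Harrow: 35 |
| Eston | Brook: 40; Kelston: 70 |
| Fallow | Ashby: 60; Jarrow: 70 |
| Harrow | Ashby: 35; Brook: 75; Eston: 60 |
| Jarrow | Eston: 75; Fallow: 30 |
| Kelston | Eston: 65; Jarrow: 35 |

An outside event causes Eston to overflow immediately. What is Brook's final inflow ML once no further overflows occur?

Round 1 — Eston overflows (initial).
  Brook: +40 → 40 < 80
  Kelston: +70 → 70 ≥ 60
Round 2 — Kelston overflows.
  Jarrow: +35 → 35 < 110
No further overflows.

40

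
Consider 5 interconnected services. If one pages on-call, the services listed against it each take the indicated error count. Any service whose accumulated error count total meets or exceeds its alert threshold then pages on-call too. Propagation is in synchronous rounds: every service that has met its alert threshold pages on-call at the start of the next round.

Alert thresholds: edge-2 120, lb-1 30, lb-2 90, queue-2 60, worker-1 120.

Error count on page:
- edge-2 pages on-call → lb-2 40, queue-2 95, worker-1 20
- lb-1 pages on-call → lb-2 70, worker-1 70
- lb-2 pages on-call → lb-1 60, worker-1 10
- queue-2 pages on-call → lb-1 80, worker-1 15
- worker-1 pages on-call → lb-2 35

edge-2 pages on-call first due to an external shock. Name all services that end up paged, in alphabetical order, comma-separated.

edge-2, lb-1, lb-2, queue-2

Round 1 — edge-2 pages on-call (initial).
  lb-2: +40 → 40 < 90
  queue-2: +95 → 95 ≥ 60
  worker-1: +20 → 20 < 120
Round 2 — queue-2 pages on-call.
  lb-1: +80 → 80 ≥ 30
  worker-1: +15 → 35 < 120
Round 3 — lb-1 pages on-call.
  lb-2: +70 → 110 ≥ 90
  worker-1: +70 → 105 < 120
Round 4 — lb-2 pages on-call.
  worker-1: +10 → 115 < 120
No further pages.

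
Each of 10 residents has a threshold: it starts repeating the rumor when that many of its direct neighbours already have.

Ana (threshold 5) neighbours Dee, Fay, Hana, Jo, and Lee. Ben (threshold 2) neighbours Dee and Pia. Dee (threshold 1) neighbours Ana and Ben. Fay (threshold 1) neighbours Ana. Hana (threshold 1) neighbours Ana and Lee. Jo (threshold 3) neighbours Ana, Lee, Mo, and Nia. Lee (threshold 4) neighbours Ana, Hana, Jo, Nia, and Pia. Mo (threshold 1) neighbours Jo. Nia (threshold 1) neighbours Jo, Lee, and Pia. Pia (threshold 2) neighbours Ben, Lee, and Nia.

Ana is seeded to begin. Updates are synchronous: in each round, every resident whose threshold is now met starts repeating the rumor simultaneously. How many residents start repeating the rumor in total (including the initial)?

Round 1 — Ana starts repeating the rumor (initial).
Round 2 — checking thresholds:
  Dee: 1 of 2 neighbours ≥ 1, starts repeating the rumor.
  Fay: 1 of 1 neighbours ≥ 1, starts repeating the rumor.
  Hana: 1 of 2 neighbours ≥ 1, starts repeating the rumor.
  Jo: 1 of 4 neighbours < 3, holds.
  Lee: 1 of 5 neighbours < 4, holds.
Round 3 — no new spreads; cascade stops.

4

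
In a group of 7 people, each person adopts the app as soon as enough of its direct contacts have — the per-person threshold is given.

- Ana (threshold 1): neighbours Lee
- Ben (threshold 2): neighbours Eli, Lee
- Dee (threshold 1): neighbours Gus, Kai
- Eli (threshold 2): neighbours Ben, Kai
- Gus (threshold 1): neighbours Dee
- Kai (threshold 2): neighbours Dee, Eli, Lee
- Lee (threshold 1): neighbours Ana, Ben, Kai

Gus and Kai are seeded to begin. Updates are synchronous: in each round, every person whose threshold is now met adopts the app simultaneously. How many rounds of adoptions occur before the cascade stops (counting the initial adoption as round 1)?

Round 1 — Gus, Kai adopt the app (initial).
Round 2 — checking thresholds:
  Dee: 2 of 2 neighbours ≥ 1, adopts the app.
  Eli: 1 of 2 neighbours < 2, not yet.
  Lee: 1 of 3 neighbours ≥ 1, adopts the app.
Round 3 — checking thresholds:
  Ana: 1 of 1 neighbours ≥ 1, adopts the app.
  Ben: 1 of 2 neighbours < 2, not yet.
  Eli: 1 of 2 neighbours < 2, not yet.
Round 4 — no new adoptions; cascade stops.

3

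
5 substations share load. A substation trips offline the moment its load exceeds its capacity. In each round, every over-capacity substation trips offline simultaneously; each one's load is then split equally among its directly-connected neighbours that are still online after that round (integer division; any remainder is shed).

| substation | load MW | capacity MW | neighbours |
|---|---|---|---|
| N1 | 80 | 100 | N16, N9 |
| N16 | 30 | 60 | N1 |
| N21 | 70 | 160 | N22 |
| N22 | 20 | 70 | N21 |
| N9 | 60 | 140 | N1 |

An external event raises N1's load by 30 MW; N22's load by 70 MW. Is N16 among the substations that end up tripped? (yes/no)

Round 1 — N1 at 110 > 100; N22 at 90 > 70. N1, N22 trip offline.
  N1 sheds 110 MW to N16, N9: 55 each.
    N16: 30+55 = 85 > 60
    N9: 60+55 = 115 ≤ 140
  N22 sheds 90 MW to N21: 90 each.
    N21: 70+90 = 160 ≤ 160
Round 2 — N16 trips offline.
  N16 sheds 85 MW: no online neighbours, lost.
No further trips.

yes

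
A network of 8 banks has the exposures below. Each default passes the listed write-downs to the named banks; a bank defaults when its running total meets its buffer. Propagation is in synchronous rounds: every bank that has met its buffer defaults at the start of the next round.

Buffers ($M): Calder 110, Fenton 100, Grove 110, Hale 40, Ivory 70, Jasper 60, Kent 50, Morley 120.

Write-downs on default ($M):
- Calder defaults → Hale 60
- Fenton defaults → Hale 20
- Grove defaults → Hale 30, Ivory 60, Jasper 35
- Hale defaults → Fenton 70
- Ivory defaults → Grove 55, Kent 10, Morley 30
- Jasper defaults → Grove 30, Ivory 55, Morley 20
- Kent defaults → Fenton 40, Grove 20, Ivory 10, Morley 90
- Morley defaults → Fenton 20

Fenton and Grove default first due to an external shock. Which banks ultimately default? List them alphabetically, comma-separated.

Round 1 — Fenton, Grove default (initial).
  Hale: +20+30 → 50 ≥ 40
  Ivory: +60 → 60 < 70
  Jasper: +35 → 35 < 60
Round 2 — Hale defaults.
No further defaults.

Fenton, Grove, Hale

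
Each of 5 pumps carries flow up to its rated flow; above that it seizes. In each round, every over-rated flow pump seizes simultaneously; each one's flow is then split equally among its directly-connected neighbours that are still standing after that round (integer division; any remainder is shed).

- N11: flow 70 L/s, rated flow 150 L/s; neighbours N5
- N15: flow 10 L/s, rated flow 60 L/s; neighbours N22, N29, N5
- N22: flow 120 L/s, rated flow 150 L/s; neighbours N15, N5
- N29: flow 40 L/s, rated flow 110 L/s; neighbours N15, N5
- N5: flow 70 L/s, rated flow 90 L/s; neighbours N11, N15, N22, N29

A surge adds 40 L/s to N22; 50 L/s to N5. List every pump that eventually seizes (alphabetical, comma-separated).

Round 1 — N22 at 160 > 150; N5 at 120 > 90. N22, N5 seize.
  N22 sheds 160 L/s to N15: 160 each.
    N15: 10+160 = 170 > 60
  N5 sheds 120 L/s to N11, N15, N29: 40 each.
    N11: 70+40 = 110 ≤ 150
    N15: 170+40 = 210 > 60
    N29: 40+40 = 80 ≤ 110
Round 2 — N15 seizes.
  N15 sheds 210 L/s to N29: 210 each.
    N29: 80+210 = 290 > 110
Round 3 — N29 seizes.
  N29 sheds 290 L/s: no online neighbours, lost.
No further seizures.

N15, N22, N29, N5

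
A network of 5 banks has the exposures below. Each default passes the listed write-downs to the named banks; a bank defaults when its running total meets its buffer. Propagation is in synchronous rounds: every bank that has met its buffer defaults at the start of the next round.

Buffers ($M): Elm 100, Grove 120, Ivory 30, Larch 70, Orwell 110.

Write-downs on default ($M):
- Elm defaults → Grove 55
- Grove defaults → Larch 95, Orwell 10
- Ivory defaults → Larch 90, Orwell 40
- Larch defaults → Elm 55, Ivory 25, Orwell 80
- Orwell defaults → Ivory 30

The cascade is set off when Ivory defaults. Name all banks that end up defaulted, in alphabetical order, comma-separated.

Ivory, Larch, Orwell

Round 1 — Ivory defaults (initial).
  Larch: +90 → 90 ≥ 70
  Orwell: +40 → 40 < 110
Round 2 — Larch defaults.
  Elm: +55 → 55 < 100
  Orwell: +80 → 120 ≥ 110
Round 3 — Orwell defaults.
No further defaults.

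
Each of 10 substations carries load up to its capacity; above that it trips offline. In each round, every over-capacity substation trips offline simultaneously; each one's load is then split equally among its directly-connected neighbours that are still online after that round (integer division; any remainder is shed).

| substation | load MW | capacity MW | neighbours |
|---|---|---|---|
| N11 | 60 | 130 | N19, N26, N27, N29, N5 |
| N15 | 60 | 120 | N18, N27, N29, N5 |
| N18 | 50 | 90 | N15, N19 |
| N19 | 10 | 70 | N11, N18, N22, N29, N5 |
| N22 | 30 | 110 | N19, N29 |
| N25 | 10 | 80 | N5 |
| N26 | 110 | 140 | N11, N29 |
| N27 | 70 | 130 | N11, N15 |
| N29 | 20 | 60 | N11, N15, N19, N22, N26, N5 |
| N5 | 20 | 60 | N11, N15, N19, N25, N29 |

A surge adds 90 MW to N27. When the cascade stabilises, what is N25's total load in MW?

Round 1 — N27 at 160 > 130. N27 trips offline.
  N27 sheds 160 MW to N11, N15: 80 each.
    N11: 60+80 = 140 > 130
    N15: 60+80 = 140 > 120
Round 2 — N11, N15 trip offline.
  N11 sheds 140 MW to N19, N26, N29, N5: 35 each.
    N19: 10+35 = 45 ≤ 70
    N26: 110+35 = 145 > 140
    N29: 20+35 = 55 ≤ 60
    N5: 20+35 = 55 ≤ 60
  N15 sheds 140 MW to N18, N29, N5: 46 each (2 lost).
    N18: 50+46 = 96 > 90
    N29: 55+46 = 101 > 60
    N5: 55+46 = 101 > 60
Round 3 — N18, N26, N29, N5 trip offline.
  N18 sheds 96 MW to N19: 96 each.
    N19: 45+96 = 141 > 70
  N26 sheds 145 MW: no online neighbours, lost.
  N29 sheds 101 MW to N19, N22: 50 each (1 lost).
    N19: 141+50 = 191 > 70
    N22: 30+50 = 80 ≤ 110
  N5 sheds 101 MW to N19, N25: 50 each (1 lost).
    N19: 191+50 = 241 > 70
    N25: 10+50 = 60 ≤ 80
Round 4 — N19 trips offline.
  N19 sheds 241 MW to N22: 241 each.
    N22: 80+241 = 321 > 110
Round 5 — N22 trips offline.
  N22 sheds 321 MW: no online neighbours, lost.
No further trips.

60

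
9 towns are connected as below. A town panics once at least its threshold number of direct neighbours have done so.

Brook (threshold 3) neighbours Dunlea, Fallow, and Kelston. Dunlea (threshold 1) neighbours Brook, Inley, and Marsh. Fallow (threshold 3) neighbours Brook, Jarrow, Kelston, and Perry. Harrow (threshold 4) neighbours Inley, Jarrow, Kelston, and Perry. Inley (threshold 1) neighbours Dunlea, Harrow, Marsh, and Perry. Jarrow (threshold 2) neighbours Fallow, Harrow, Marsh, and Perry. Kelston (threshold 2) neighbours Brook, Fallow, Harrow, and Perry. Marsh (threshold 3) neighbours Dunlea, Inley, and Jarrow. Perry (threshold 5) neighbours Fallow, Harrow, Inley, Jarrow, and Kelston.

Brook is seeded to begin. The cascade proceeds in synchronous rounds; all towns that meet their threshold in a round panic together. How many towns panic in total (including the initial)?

Round 1 — Brook panics (initial).
Round 2 — checking thresholds:
  Dunlea: 1 of 3 neighbours ≥ 1, panics.
  Fallow: 1 of 4 neighbours < 3, not yet.
  Kelston: 1 of 4 neighbours < 2, not yet.
Round 3 — checking thresholds:
  Fallow: 1 of 4 neighbours < 3, not yet.
  Inley: 1 of 4 neighbours ≥ 1, panics.
  Kelston: 1 of 4 neighbours < 2, not yet.
  Marsh: 1 of 3 neighbours < 3, not yet.
Round 4 — no new panics; cascade stops.

3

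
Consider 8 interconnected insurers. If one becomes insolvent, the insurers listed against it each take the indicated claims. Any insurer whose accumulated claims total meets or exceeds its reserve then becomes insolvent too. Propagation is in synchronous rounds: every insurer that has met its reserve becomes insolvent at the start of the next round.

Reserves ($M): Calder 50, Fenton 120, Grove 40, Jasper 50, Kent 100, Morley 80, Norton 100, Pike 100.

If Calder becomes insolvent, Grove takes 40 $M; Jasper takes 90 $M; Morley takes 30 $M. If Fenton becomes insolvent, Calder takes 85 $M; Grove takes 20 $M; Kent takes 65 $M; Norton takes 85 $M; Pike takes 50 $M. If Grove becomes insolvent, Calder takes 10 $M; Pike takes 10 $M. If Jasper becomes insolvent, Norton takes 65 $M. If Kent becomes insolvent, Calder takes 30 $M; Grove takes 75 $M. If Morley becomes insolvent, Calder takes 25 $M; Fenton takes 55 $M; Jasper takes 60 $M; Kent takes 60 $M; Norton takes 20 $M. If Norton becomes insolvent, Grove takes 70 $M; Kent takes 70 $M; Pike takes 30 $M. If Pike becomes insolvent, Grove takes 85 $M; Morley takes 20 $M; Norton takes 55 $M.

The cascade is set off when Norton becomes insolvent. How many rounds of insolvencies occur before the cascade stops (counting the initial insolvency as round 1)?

Round 1 — Norton becomes insolvent (initial).
  Grove: +70 → 70 ≥ 40
  Kent: +70 → 70 < 100
  Pike: +30 → 30 < 100
Round 2 — Grove becomes insolvent.
  Calder: +10 → 10 < 50
  Pike: +10 → 40 < 100
No further insolvencies.

2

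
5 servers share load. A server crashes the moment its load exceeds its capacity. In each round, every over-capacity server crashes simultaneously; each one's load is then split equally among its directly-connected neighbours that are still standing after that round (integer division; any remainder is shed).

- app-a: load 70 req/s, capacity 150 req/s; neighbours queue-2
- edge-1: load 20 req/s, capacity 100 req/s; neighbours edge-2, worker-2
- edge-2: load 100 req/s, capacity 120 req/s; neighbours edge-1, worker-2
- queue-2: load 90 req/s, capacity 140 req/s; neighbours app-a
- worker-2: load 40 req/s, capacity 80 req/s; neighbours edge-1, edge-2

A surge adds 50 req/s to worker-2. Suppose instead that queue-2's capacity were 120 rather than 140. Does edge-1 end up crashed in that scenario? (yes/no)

yes

With queue-2's capacity at 120:
Round 1 — worker-2 at 90 > 80. worker-2 crashes.
  worker-2 sheds 90 req/s to edge-1, edge-2: 45 each.
    edge-1: 20+45 = 65 ≤ 100
    edge-2: 100+45 = 145 > 120
Round 2 — edge-2 crashes.
  edge-2 sheds 145 req/s to edge-1: 145 each.
    edge-1: 65+145 = 210 > 100
Round 3 — edge-1 crashes.
  edge-1 sheds 210 req/s: no online neighbours, lost.
No further crashes.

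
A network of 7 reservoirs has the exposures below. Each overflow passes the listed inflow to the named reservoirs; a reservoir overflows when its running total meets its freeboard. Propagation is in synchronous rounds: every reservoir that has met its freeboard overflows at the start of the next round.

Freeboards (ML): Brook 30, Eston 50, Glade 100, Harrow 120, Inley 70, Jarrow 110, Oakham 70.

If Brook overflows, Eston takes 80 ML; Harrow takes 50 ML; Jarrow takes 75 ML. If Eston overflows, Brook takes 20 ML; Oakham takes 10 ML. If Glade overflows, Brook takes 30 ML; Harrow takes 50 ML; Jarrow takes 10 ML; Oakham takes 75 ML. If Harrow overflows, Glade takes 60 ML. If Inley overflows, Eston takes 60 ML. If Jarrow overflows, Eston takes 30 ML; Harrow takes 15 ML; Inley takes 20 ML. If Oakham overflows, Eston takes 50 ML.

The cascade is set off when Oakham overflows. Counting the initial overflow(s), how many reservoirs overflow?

Round 1 — Oakham overflows (initial).
  Eston: +50 → 50 ≥ 50
Round 2 — Eston overflows.
  Brook: +20 → 20 < 30
No further overflows.

2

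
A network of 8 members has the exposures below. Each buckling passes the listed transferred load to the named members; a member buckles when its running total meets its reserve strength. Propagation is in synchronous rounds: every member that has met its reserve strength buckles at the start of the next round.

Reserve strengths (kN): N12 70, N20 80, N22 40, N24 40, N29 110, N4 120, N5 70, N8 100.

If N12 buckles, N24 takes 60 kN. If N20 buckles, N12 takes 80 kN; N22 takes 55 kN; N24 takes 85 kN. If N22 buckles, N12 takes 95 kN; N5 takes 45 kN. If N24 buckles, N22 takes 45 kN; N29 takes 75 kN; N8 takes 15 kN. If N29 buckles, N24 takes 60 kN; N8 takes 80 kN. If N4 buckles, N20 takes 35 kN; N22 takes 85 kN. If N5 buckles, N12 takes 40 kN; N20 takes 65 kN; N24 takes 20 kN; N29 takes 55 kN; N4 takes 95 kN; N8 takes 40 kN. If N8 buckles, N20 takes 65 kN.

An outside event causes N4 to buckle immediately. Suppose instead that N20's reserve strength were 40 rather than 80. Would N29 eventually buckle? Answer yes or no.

no

With N20's reserve strength at 40:
Round 1 — N4 buckles (initial).
  N20: +35 → 35 < 40
  N22: +85 → 85 ≥ 40
Round 2 — N22 buckles.
  N12: +95 → 95 ≥ 70
  N5: +45 → 45 < 70
Round 3 — N12 buckles.
  N24: +60 → 60 ≥ 40
Round 4 — N24 buckles.
  N29: +75 → 75 < 110
  N8: +15 → 15 < 100
No further bucklings.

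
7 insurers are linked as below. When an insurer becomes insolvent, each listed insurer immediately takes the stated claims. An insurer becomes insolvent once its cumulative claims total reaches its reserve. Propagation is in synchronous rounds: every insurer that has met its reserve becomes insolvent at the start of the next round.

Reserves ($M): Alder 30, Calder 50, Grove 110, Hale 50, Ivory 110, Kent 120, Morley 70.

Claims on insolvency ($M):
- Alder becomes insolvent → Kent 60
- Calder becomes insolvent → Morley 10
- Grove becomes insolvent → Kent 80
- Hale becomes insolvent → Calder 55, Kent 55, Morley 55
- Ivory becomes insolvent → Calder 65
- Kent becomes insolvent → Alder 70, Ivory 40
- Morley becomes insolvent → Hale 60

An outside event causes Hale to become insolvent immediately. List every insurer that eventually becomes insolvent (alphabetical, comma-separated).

Calder, Hale

Round 1 — Hale becomes insolvent (initial).
  Calder: +55 → 55 ≥ 50
  Kent: +55 → 55 < 120
  Morley: +55 → 55 < 70
Round 2 — Calder becomes insolvent.
  Morley: +10 → 65 < 70
No further insolvencies.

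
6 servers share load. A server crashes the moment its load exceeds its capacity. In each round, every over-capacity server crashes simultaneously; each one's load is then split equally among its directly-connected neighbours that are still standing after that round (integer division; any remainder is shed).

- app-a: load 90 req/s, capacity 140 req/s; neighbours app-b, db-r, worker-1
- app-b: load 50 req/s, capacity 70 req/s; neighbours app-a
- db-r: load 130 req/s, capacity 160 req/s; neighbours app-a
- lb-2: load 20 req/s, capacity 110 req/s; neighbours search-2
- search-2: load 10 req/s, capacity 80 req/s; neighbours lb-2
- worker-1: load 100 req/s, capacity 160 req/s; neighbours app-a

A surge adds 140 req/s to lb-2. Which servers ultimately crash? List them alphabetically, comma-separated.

lb-2, search-2

Round 1 — lb-2 at 160 > 110. lb-2 crashes.
  lb-2 sheds 160 req/s to search-2: 160 each.
    search-2: 10+160 = 170 > 80
Round 2 — search-2 crashes.
  search-2 sheds 170 req/s: no online neighbours, lost.
No further crashes.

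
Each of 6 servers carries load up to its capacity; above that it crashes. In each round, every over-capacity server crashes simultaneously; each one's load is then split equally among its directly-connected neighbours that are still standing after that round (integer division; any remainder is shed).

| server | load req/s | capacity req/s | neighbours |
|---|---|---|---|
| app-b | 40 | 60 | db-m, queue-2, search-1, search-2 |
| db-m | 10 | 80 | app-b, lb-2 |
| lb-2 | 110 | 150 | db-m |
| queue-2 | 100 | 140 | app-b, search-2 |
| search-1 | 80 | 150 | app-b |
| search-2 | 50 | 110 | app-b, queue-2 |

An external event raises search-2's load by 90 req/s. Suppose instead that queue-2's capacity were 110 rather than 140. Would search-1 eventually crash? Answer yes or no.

no

With queue-2's capacity at 110:
Round 1 — search-2 at 140 > 110. search-2 crashes.
  search-2 sheds 140 req/s to app-b, queue-2: 70 each.
    app-b: 40+70 = 110 > 60
    queue-2: 100+70 = 170 > 110
Round 2 — app-b, queue-2 crash.
  app-b sheds 110 req/s to db-m, search-1: 55 each.
    db-m: 10+55 = 65 ≤ 80
    search-1: 80+55 = 135 ≤ 150
  queue-2 sheds 170 req/s: no online neighbours, lost.
No further crashes.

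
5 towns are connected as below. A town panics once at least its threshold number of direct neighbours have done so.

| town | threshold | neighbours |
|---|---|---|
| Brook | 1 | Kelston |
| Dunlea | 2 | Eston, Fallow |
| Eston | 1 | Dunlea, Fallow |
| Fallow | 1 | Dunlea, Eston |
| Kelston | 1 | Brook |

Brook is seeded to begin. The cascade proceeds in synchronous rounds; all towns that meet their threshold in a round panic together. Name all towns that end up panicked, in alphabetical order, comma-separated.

Brook, Kelston

Round 1 — Brook panics (initial).
Round 2 — checking thresholds:
  Kelston: 1 of 1 neighbours ≥ 1, panics.
Round 3 — no new panics; cascade stops.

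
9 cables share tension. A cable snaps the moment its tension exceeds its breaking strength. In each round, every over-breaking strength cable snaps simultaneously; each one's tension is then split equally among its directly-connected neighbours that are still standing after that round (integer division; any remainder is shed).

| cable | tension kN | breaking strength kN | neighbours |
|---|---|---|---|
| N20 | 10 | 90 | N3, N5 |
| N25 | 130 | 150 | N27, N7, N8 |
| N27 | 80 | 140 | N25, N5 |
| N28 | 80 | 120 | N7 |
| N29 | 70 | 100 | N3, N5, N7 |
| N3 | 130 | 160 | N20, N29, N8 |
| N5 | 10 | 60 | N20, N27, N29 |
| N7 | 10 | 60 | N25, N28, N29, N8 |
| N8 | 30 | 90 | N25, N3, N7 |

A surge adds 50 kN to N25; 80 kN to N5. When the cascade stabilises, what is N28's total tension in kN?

103

Round 1 — N25 at 180 > 150; N5 at 90 > 60. N25, N5 snap.
  N25 sheds 180 kN to N27, N7, N8: 60 each.
    N27: 80+60 = 140 ≤ 140
    N7: 10+60 = 70 > 60
    N8: 30+60 = 90 ≤ 90
  N5 sheds 90 kN to N20, N27, N29: 30 each.
    N20: 10+30 = 40 ≤ 90
    N27: 140+30 = 170 > 140
    N29: 70+30 = 100 ≤ 100
Round 2 — N27, N7 snap.
  N27 sheds 170 kN: no online neighbours, lost.
  N7 sheds 70 kN to N28, N29, N8: 23 each (1 lost).
    N28: 80+23 = 103 ≤ 120
    N29: 100+23 = 123 > 100
    N8: 90+23 = 113 > 90
Round 3 — N29, N8 snap.
  N29 sheds 123 kN to N3: 123 each.
    N3: 130+123 = 253 > 160
  N8 sheds 113 kN to N3: 113 each.
    N3: 253+113 = 366 > 160
Round 4 — N3 snaps.
  N3 sheds 366 kN to N20: 366 each.
    N20: 40+366 = 406 > 90
Round 5 — N20 snaps.
  N20 sheds 406 kN: no online neighbours, lost.
No further breaks.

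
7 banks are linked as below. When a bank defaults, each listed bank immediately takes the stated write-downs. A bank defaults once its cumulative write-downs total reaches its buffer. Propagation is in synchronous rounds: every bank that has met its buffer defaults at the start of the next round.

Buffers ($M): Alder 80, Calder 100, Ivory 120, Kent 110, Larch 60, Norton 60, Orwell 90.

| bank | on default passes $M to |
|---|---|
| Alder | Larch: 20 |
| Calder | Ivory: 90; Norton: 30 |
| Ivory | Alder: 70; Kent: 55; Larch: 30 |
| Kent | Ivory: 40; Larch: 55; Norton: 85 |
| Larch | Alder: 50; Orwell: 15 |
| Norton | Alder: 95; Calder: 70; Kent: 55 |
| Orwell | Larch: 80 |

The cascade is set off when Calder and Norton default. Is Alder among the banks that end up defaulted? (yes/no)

yes

Round 1 — Calder, Norton default (initial).
  Alder: +95 → 95 ≥ 80
  Ivory: +90 → 90 < 120
  Kent: +55 → 55 < 110
Round 2 — Alder defaults.
  Larch: +20 → 20 < 60
No further defaults.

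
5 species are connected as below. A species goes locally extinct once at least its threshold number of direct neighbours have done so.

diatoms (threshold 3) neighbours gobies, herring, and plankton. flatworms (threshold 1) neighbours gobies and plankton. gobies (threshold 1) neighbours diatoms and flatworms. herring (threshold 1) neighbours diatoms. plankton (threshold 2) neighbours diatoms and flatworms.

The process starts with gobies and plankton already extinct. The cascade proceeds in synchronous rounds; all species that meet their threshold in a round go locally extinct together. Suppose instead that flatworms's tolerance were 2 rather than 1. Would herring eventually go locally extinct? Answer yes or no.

no

With flatworms's tolerance at 2:
Round 1 — gobies, plankton go locally extinct (initial).
Round 2 — checking thresholds:
  diatoms: 2 of 3 neighbours < 3, below threshold.
  flatworms: 2 of 2 neighbours ≥ 2, goes locally extinct.
Round 3 — no new extinctions; cascade stops.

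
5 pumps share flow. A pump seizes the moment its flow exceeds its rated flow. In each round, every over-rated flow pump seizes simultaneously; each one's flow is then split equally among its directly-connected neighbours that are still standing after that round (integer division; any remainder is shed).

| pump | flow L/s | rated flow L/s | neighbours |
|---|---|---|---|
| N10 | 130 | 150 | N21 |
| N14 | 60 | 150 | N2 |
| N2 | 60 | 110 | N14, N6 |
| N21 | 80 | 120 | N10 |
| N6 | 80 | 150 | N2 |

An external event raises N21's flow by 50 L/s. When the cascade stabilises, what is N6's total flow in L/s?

80

Round 1 — N21 at 130 > 120. N21 seizes.
  N21 sheds 130 L/s to N10: 130 each.
    N10: 130+130 = 260 > 150
Round 2 — N10 seizes.
  N10 sheds 260 L/s: no online neighbours, lost.
No further seizures.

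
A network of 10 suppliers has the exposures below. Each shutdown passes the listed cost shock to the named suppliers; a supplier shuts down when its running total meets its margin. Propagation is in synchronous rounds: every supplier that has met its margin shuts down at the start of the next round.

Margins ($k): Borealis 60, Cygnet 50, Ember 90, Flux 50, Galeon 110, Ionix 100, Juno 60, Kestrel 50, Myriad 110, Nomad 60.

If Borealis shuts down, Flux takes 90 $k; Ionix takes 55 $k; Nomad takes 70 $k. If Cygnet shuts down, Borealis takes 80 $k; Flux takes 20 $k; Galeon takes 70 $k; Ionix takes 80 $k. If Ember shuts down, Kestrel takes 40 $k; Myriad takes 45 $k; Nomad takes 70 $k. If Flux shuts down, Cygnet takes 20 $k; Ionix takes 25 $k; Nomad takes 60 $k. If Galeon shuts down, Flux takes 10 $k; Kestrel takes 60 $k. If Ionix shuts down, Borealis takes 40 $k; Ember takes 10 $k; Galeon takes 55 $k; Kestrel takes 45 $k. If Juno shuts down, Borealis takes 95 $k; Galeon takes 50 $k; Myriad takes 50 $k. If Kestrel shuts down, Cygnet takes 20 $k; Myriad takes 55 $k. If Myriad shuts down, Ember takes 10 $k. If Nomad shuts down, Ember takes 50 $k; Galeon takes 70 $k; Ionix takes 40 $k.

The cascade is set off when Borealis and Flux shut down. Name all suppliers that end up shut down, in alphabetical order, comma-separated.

Round 1 — Borealis, Flux shut down (initial).
  Cygnet: +20 → 20 < 50
  Ionix: +55+25 → 80 < 100
  Nomad: +70+60 → 130 ≥ 60
Round 2 — Nomad shuts down.
  Ember: +50 → 50 < 90
  Galeon: +70 → 70 < 110
  Ionix: +40 → 120 ≥ 100
Round 3 — Ionix shuts down.
  Ember: +10 → 60 < 90
  Galeon: +55 → 125 ≥ 110
  Kestrel: +45 → 45 < 50
Round 4 — Galeon shuts down.
  Kestrel: +60 → 105 ≥ 50
Round 5 — Kestrel shuts down.
  Cygnet: +20 → 40 < 50
  Myriad: +55 → 55 < 110
No further shutdowns.

Borealis, Flux, Galeon, Ionix, Kestrel, Nomad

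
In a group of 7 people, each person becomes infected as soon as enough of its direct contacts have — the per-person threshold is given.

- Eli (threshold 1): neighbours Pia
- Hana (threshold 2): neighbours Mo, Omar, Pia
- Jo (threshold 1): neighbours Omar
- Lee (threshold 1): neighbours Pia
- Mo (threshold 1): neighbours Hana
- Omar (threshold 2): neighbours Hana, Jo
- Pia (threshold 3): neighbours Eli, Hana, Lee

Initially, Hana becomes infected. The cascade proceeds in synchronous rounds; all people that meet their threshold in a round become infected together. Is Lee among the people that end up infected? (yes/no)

no

Round 1 — Hana becomes infected (initial).
Round 2 — checking thresholds:
  Mo: 1 of 1 neighbours ≥ 1, becomes infected.
  Omar: 1 of 2 neighbours < 2, not yet.
  Pia: 1 of 3 neighbours < 3, not yet.
Round 3 — no new infections; cascade stops.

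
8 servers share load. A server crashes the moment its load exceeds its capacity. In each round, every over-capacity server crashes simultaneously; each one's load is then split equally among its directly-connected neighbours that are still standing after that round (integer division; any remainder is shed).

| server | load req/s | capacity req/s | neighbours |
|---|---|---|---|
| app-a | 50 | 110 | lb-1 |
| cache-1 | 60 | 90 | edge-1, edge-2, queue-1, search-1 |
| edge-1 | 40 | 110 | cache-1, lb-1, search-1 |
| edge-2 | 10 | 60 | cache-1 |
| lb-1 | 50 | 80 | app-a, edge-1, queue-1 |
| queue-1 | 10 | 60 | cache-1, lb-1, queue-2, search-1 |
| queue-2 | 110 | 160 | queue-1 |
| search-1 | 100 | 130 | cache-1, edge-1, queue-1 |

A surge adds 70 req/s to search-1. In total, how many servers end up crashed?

7

Round 1 — search-1 at 170 > 130. search-1 crashes.
  search-1 sheds 170 req/s to cache-1, edge-1, queue-1: 56 each (2 lost).
    cache-1: 60+56 = 116 > 90
    edge-1: 40+56 = 96 ≤ 110
    queue-1: 10+56 = 66 > 60
Round 2 — cache-1, queue-1 crash.
  cache-1 sheds 116 req/s to edge-1, edge-2: 58 each.
    edge-1: 96+58 = 154 > 110
    edge-2: 10+58 = 68 > 60
  queue-1 sheds 66 req/s to lb-1, queue-2: 33 each.
    lb-1: 50+33 = 83 > 80
    queue-2: 110+33 = 143 ≤ 160
Round 3 — edge-1, edge-2, lb-1 crash.
  edge-1 sheds 154 req/s: no online neighbours, lost.
  edge-2 sheds 68 req/s: no online neighbours, lost.
  lb-1 sheds 83 req/s to app-a: 83 each.
    app-a: 50+83 = 133 > 110
Round 4 — app-a crashes.
  app-a sheds 133 req/s: no online neighbours, lost.
No further crashes.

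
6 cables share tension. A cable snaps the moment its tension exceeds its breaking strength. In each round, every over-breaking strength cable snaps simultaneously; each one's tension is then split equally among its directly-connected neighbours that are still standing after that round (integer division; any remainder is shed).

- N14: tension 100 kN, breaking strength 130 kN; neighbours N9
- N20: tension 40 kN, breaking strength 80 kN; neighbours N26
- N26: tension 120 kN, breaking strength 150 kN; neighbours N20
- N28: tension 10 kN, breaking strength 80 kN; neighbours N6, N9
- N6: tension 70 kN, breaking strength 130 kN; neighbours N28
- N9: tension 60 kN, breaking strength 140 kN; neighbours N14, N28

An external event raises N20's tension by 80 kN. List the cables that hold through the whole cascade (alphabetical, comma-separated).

Round 1 — N20 at 120 > 80. N20 snaps.
  N20 sheds 120 kN to N26: 120 each.
    N26: 120+120 = 240 > 150
Round 2 — N26 snaps.
  N26 sheds 240 kN: no online neighbours, lost.
No further breaks.

N14, N28, N6, N9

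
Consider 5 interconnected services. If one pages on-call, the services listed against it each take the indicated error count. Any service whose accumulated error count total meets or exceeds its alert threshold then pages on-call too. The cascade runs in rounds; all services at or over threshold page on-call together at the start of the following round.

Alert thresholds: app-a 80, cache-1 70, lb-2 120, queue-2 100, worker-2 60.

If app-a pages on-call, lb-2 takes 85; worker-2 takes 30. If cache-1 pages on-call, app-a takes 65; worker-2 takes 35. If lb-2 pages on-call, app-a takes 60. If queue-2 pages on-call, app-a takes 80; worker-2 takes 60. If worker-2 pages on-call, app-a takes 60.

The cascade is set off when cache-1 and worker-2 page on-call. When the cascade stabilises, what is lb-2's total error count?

85

Round 1 — cache-1, worker-2 page on-call (initial).
  app-a: +65+60 → 125 ≥ 80
Round 2 — app-a pages on-call.
  lb-2: +85 → 85 < 120
No further pages.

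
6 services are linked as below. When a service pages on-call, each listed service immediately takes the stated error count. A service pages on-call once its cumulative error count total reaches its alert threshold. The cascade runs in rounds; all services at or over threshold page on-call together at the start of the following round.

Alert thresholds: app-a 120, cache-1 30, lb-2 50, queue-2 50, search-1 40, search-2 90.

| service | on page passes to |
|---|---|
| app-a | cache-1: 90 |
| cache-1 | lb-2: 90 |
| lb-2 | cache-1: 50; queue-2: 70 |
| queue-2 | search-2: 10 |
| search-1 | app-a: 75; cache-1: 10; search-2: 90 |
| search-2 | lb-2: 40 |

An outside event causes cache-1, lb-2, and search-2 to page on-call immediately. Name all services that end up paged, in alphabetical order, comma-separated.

cache-1, lb-2, queue-2, search-2

Round 1 — cache-1, lb-2, search-2 page on-call (initial).
  queue-2: +70 → 70 ≥ 50
Round 2 — queue-2 pages on-call.
No further pages.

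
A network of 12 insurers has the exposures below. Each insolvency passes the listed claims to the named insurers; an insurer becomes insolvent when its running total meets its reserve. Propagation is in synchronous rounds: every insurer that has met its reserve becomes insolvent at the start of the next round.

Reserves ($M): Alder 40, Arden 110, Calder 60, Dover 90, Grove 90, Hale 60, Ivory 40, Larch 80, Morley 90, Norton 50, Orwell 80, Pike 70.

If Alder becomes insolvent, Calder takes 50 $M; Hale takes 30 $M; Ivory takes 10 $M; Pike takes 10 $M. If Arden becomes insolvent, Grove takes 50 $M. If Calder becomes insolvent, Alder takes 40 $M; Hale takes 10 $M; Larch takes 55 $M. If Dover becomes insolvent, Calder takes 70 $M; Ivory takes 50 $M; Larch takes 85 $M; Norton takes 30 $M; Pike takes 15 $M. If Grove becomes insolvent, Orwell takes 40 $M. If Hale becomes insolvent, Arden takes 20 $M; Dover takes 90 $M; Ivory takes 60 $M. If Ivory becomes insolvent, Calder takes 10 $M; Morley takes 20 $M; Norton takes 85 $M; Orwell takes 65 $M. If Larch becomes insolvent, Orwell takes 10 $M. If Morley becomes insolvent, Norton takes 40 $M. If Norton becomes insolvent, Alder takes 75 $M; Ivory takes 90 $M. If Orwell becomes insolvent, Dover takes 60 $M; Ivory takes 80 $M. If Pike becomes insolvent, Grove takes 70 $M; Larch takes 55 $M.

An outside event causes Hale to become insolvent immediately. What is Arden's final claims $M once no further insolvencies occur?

20

Round 1 — Hale becomes insolvent (initial).
  Arden: +20 → 20 < 110
  Dover: +90 → 90 ≥ 90
  Ivory: +60 → 60 ≥ 40
Round 2 — Dover, Ivory become insolvent.
  Calder: +70+10 → 80 ≥ 60
  Larch: +85 → 85 ≥ 80
  Morley: +20 → 20 < 90
  Norton: +30+85 → 115 ≥ 50
  Orwell: +65 → 65 < 80
  Pike: +15 → 15 < 70
Round 3 — Calder, Larch, Norton become insolvent.
  Alder: +40+75 → 115 ≥ 40
  Orwell: +10 → 75 < 80
Round 4 — Alder becomes insolvent.
  Pike: +10 → 25 < 70
No further insolvencies.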